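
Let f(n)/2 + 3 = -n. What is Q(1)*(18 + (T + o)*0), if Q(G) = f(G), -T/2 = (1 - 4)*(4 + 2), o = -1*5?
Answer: -144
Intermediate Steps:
o = -5
T = 36 (T = -2*(1 - 4)*(4 + 2) = -(-6)*6 = -2*(-18) = 36)
f(n) = -6 - 2*n (f(n) = -6 + 2*(-n) = -6 - 2*n)
Q(G) = -6 - 2*G
Q(1)*(18 + (T + o)*0) = (-6 - 2*1)*(18 + (36 - 5)*0) = (-6 - 2)*(18 + 31*0) = -8*(18 + 0) = -8*18 = -144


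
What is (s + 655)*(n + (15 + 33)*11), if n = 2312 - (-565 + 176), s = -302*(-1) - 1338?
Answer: -1230249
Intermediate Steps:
s = -1036 (s = 302 - 1338 = -1036)
n = 2701 (n = 2312 - 1*(-389) = 2312 + 389 = 2701)
(s + 655)*(n + (15 + 33)*11) = (-1036 + 655)*(2701 + (15 + 33)*11) = -381*(2701 + 48*11) = -381*(2701 + 528) = -381*3229 = -1230249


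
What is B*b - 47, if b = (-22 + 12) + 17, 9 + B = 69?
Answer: 373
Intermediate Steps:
B = 60 (B = -9 + 69 = 60)
b = 7 (b = -10 + 17 = 7)
B*b - 47 = 60*7 - 47 = 420 - 47 = 373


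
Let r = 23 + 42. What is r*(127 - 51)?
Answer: 4940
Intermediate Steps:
r = 65
r*(127 - 51) = 65*(127 - 51) = 65*76 = 4940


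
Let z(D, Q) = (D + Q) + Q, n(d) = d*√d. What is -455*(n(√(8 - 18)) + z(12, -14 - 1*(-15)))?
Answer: -6370 - 455*(-10)^(¾) ≈ -4560.8 - 1809.2*I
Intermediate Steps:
n(d) = d^(3/2)
z(D, Q) = D + 2*Q
-455*(n(√(8 - 18)) + z(12, -14 - 1*(-15))) = -455*((√(8 - 18))^(3/2) + (12 + 2*(-14 - 1*(-15)))) = -455*((√(-10))^(3/2) + (12 + 2*(-14 + 15))) = -455*((I*√10)^(3/2) + (12 + 2*1)) = -455*(10^(¾)*I^(3/2) + (12 + 2)) = -455*(10^(¾)*I^(3/2) + 14) = -455*(14 + 10^(¾)*I^(3/2)) = -6370 - 455*10^(¾)*I^(3/2)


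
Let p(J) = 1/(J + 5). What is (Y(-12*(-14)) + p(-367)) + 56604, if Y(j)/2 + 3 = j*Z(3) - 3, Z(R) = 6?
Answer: 21216095/362 ≈ 58608.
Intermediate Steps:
Y(j) = -12 + 12*j (Y(j) = -6 + 2*(j*6 - 3) = -6 + 2*(6*j - 3) = -6 + 2*(-3 + 6*j) = -6 + (-6 + 12*j) = -12 + 12*j)
p(J) = 1/(5 + J)
(Y(-12*(-14)) + p(-367)) + 56604 = ((-12 + 12*(-12*(-14))) + 1/(5 - 367)) + 56604 = ((-12 + 12*168) + 1/(-362)) + 56604 = ((-12 + 2016) - 1/362) + 56604 = (2004 - 1/362) + 56604 = 725447/362 + 56604 = 21216095/362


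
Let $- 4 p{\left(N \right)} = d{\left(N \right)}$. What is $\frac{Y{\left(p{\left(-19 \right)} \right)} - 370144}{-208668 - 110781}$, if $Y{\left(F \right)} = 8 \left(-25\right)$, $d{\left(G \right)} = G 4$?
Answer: $\frac{9496}{8191} \approx 1.1593$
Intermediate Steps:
$d{\left(G \right)} = 4 G$
$p{\left(N \right)} = - N$ ($p{\left(N \right)} = - \frac{4 N}{4} = - N$)
$Y{\left(F \right)} = -200$
$\frac{Y{\left(p{\left(-19 \right)} \right)} - 370144}{-208668 - 110781} = \frac{-200 - 370144}{-208668 - 110781} = - \frac{370344}{-319449} = \left(-370344\right) \left(- \frac{1}{319449}\right) = \frac{9496}{8191}$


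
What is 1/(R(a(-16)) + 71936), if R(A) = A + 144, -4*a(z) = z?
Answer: 1/72084 ≈ 1.3873e-5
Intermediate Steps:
a(z) = -z/4
R(A) = 144 + A
1/(R(a(-16)) + 71936) = 1/((144 - ¼*(-16)) + 71936) = 1/((144 + 4) + 71936) = 1/(148 + 71936) = 1/72084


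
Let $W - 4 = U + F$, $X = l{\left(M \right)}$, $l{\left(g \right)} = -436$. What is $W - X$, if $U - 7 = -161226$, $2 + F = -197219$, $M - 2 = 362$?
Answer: $-358000$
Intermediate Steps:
$M = 364$ ($M = 2 + 362 = 364$)
$F = -197221$ ($F = -2 - 197219 = -197221$)
$X = -436$
$U = -161219$ ($U = 7 - 161226 = -161219$)
$W = -358436$ ($W = 4 - 358440 = -358436$)
$W - X = -358436 - -436 = -358436 + 436 = -358000$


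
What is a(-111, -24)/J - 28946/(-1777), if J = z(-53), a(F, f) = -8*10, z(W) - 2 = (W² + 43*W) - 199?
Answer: 9496858/591741 ≈ 16.049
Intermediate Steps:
z(W) = -197 + W² + 43*W (z(W) = 2 + ((W² + 43*W) - 199) = 2 + (-199 + W² + 43*W) = -197 + W² + 43*W)
a(F, f) = -80
J = 333 (J = -197 + (-53)² + 43*(-53) = -197 + 2809 - 2279 = 333)
a(-111, -24)/J - 28946/(-1777) = -80/333 - 28946/(-1777) = -80*1/333 - 28946*(-1/1777) = -80/333 + 28946/1777 = 9496858/591741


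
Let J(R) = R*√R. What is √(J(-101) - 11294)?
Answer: √(-11294 - 101*I*√101) ≈ 4.7708 - 106.38*I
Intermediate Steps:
J(R) = R^(3/2)
√(J(-101) - 11294) = √((-101)^(3/2) - 11294) = √(-101*I*√101 - 11294) = √(-11294 - 101*I*√101)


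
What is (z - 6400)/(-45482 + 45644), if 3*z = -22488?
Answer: -772/9 ≈ -85.778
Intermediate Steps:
z = -7496 (z = (⅓)*(-22488) = -7496)
(z - 6400)/(-45482 + 45644) = (-7496 - 6400)/(-45482 + 45644) = -13896/162 = -13896*1/162 = -772/9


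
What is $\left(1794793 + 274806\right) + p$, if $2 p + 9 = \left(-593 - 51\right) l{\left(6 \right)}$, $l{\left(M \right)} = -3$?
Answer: $\frac{4141121}{2} \approx 2.0706 \cdot 10^{6}$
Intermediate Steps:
$p = \frac{1923}{2}$ ($p = - \frac{9}{2} + \frac{\left(-593 - 51\right) \left(-3\right)}{2} = - \frac{9}{2} + \frac{\left(-644\right) \left(-3\right)}{2} = - \frac{9}{2} + \frac{1}{2} \cdot 1932 = - \frac{9}{2} + 966 = \frac{1923}{2} \approx 961.5$)
$\left(1794793 + 274806\right) + p = \left(1794793 + 274806\right) + \frac{1923}{2} = 2069599 + \frac{1923}{2} = \frac{4141121}{2}$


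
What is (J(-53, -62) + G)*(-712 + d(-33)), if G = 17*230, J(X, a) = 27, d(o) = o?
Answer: -2933065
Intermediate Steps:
G = 3910
(J(-53, -62) + G)*(-712 + d(-33)) = (27 + 3910)*(-712 - 33) = 3937*(-745) = -2933065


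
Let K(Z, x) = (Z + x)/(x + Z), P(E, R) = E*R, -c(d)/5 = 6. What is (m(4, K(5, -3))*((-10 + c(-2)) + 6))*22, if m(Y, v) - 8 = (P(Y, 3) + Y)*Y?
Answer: -53856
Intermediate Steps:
c(d) = -30 (c(d) = -5*6 = -30)
K(Z, x) = 1 (K(Z, x) = (Z + x)/(Z + x) = 1)
m(Y, v) = 8 + 4*Y² (m(Y, v) = 8 + (Y*3 + Y)*Y = 8 + (3*Y + Y)*Y = 8 + (4*Y)*Y = 8 + 4*Y²)
(m(4, K(5, -3))*((-10 + c(-2)) + 6))*22 = ((8 + 4*4²)*((-10 - 30) + 6))*22 = ((8 + 4*16)*(-40 + 6))*22 = ((8 + 64)*(-34))*22 = (72*(-34))*22 = -2448*22 = -53856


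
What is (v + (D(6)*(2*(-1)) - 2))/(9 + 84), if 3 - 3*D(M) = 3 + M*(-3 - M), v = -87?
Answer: -125/93 ≈ -1.3441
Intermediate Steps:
D(M) = -M*(-3 - M)/3 (D(M) = 1 - (3 + M*(-3 - M))/3 = 1 + (-1 - M*(-3 - M)/3) = -M*(-3 - M)/3)
(v + (D(6)*(2*(-1)) - 2))/(9 + 84) = (-87 + (((1/3)*6*(3 + 6))*(2*(-1)) - 2))/(9 + 84) = (-87 + (((1/3)*6*9)*(-2) - 2))/93 = (-87 + (18*(-2) - 2))/93 = (-87 + (-36 - 2))/93 = (-87 - 38)/93 = (1/93)*(-125) = -125/93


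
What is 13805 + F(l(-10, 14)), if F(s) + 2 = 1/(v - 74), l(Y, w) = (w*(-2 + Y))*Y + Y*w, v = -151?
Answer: 3105674/225 ≈ 13803.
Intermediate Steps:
l(Y, w) = Y*w + Y*w*(-2 + Y) (l(Y, w) = Y*w*(-2 + Y) + Y*w = Y*w + Y*w*(-2 + Y))
F(s) = -451/225 (F(s) = -2 + 1/(-151 - 74) = -2 + 1/(-225) = -2 - 1/225 = -451/225)
13805 + F(l(-10, 14)) = 13805 - 451/225 = 3105674/225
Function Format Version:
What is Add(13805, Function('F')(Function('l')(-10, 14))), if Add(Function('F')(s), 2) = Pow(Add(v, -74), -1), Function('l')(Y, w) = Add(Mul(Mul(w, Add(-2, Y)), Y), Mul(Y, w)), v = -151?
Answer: Rational(3105674, 225) ≈ 13803.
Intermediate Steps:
Function('l')(Y, w) = Add(Mul(Y, w), Mul(Y, w, Add(-2, Y))) (Function('l')(Y, w) = Add(Mul(Y, w, Add(-2, Y)), Mul(Y, w)) = Add(Mul(Y, w), Mul(Y, w, Add(-2, Y))))
Function('F')(s) = Rational(-451, 225) (Function('F')(s) = Add(-2, Pow(Add(-151, -74), -1)) = Add(-2, Pow(-225, -1)) = Add(-2, Rational(-1, 225)) = Rational(-451, 225))
Add(13805, Function('F')(Function('l')(-10, 14))) = Add(13805, Rational(-451, 225)) = Rational(3105674, 225)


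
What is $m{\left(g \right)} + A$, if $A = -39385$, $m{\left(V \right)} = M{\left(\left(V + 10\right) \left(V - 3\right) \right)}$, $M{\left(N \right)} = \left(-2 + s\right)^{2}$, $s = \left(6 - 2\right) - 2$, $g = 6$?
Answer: $-39385$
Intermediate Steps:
$s = 2$ ($s = 4 - 2 = 2$)
$M{\left(N \right)} = 0$ ($M{\left(N \right)} = \left(-2 + 2\right)^{2} = 0^{2} = 0$)
$m{\left(V \right)} = 0$
$m{\left(g \right)} + A = 0 - 39385 = -39385$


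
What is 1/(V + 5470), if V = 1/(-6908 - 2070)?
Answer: 8978/49109659 ≈ 0.00018282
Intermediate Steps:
V = -1/8978 (V = 1/(-8978) = -1/8978 ≈ -0.00011138)
1/(V + 5470) = 1/(-1/8978 + 5470) = 1/(49109659/8978) = 8978/49109659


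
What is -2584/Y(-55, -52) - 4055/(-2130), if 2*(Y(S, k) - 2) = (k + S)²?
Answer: 7086815/4878978 ≈ 1.4525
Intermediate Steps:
Y(S, k) = 2 + (S + k)²/2 (Y(S, k) = 2 + (k + S)²/2 = 2 + (S + k)²/2)
-2584/Y(-55, -52) - 4055/(-2130) = -2584/(2 + (-55 - 52)²/2) - 4055/(-2130) = -2584/(2 + (½)*(-107)²) - 4055*(-1/2130) = -2584/(2 + (½)*11449) + 811/426 = -2584/(2 + 11449/2) + 811/426 = -2584/11453/2 + 811/426 = -2584*2/11453 + 811/426 = -5168/11453 + 811/426 = 7086815/4878978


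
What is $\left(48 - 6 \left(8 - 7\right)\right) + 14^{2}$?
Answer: $238$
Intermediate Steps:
$\left(48 - 6 \left(8 - 7\right)\right) + 14^{2} = \left(48 - 6 \cdot 1\right) + 196 = \left(48 - 6\right) + 196 = 42 + 196 = 238$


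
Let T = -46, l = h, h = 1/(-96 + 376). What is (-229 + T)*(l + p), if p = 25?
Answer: -385055/56 ≈ -6876.0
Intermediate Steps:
h = 1/280 ≈ 0.0035714
l = 1/280 ≈ 0.0035714
(-229 + T)*(l + p) = (-229 - 46)*(1/280 + 25) = -275*7001/280 = -385055/56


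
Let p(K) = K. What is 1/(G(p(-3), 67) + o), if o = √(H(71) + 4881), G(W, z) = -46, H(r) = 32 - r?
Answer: 23/1363 + 3*√538/2726 ≈ 0.042401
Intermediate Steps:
o = 3*√538 (o = √((32 - 1*71) + 4881) = √((32 - 71) + 4881) = √(-39 + 4881) = √4842 = 3*√538 ≈ 69.584)
1/(G(p(-3), 67) + o) = 1/(-46 + 3*√538)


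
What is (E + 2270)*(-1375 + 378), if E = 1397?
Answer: -3655999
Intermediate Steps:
(E + 2270)*(-1375 + 378) = (1397 + 2270)*(-1375 + 378) = 3667*(-997) = -3655999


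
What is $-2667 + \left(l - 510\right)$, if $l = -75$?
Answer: $-3252$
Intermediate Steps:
$-2667 + \left(l - 510\right) = -2667 - 585 = -3252$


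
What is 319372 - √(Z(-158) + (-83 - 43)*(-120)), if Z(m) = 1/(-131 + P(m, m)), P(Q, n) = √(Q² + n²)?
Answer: 319372 - √(-1980719 + 2388960*√2)/√(-131 + 158*√2) ≈ 3.1925e+5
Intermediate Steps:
Z(m) = 1/(-131 + √2*√(m²)) (Z(m) = 1/(-131 + √(m² + m²)) = 1/(-131 + √(2*m²)) = 1/(-131 + √2*√(m²)))
319372 - √(Z(-158) + (-83 - 43)*(-120)) = 319372 - √(1/(-131 + √2*√((-158)²)) + (-83 - 43)*(-120)) = 319372 - √(1/(-131 + √2*√24964) - 126*(-120)) = 319372 - √(1/(-131 + √2*158) + 15120) = 319372 - √(1/(-131 + 158*√2) + 15120) = 319372 - √(15120 + 1/(-131 + 158*√2))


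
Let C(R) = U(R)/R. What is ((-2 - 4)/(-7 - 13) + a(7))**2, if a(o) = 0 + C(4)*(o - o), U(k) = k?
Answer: 9/100 ≈ 0.090000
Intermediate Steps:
C(R) = 1 (C(R) = R/R = 1)
a(o) = 0 (a(o) = 0 + 1*(o - o) = 0 + 1*0 = 0 + 0 = 0)
((-2 - 4)/(-7 - 13) + a(7))**2 = ((-2 - 4)/(-7 - 13) + 0)**2 = (-6/(-20) + 0)**2 = (-6*(-1/20) + 0)**2 = (3/10 + 0)**2 = (3/10)**2 = 9/100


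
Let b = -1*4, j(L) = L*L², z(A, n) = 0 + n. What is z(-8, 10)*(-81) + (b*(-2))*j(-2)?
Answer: -874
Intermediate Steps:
z(A, n) = n
j(L) = L³
b = -4
z(-8, 10)*(-81) + (b*(-2))*j(-2) = 10*(-81) - 4*(-2)*(-2)³ = -810 + 8*(-8) = -810 - 64 = -874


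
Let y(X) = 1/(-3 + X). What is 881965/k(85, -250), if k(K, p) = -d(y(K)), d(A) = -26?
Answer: 881965/26 ≈ 33922.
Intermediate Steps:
k(K, p) = 26 (k(K, p) = -1*(-26) = 26)
881965/k(85, -250) = 881965/26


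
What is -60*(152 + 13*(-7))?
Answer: -3660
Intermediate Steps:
-60*(152 + 13*(-7)) = -60*(152 - 91) = -60*61 = -3660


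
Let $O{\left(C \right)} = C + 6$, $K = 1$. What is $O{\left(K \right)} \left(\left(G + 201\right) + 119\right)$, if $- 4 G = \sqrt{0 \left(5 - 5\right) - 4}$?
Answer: $2240 - \frac{7 i}{2} \approx 2240.0 - 3.5 i$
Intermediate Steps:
$G = - \frac{i}{2}$ ($G = - \frac{\sqrt{0 \left(5 - 5\right) - 4}}{4} = - \frac{\sqrt{0 \cdot 0 - 4}}{4} = - \frac{\sqrt{0 - 4}}{4} = - \frac{\sqrt{-4}}{4} = - \frac{2 i}{4} = - \frac{i}{2} \approx - 0.5 i$)
$O{\left(C \right)} = 6 + C$
$O{\left(K \right)} \left(\left(G + 201\right) + 119\right) = \left(6 + 1\right) \left(\left(- \frac{i}{2} + 201\right) + 119\right) = 7 \left(\left(201 - \frac{i}{2}\right) + 119\right) = 7 \left(320 - \frac{i}{2}\right) = 2240 - \frac{7 i}{2}$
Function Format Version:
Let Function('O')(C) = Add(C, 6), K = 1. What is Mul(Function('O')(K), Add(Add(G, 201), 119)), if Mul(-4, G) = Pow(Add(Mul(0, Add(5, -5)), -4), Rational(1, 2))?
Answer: Add(2240, Mul(Rational(-7, 2), I)) ≈ Add(2240.0, Mul(-3.5000, I))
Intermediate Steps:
G = Mul(Rational(-1, 2), I) (G = Mul(Rational(-1, 4), Pow(Add(Mul(0, Add(5, -5)), -4), Rational(1, 2))) = Mul(Rational(-1, 4), Pow(Add(Mul(0, 0), -4), Rational(1, 2))) = Mul(Rational(-1, 4), Pow(Add(0, -4), Rational(1, 2))) = Mul(Rational(-1, 4), Pow(-4, Rational(1, 2))) = Mul(Rational(-1, 4), Mul(2, I)) = Mul(Rational(-1, 2), I) ≈ Mul(-0.50000, I))
Function('O')(C) = Add(6, C)
Mul(Function('O')(K), Add(Add(G, 201), 119)) = Mul(Add(6, 1), Add(Add(Mul(Rational(-1, 2), I), 201), 119)) = Mul(7, Add(Add(201, Mul(Rational(-1, 2), I)), 119)) = Mul(7, Add(320, Mul(Rational(-1, 2), I))) = Add(2240, Mul(Rational(-7, 2), I))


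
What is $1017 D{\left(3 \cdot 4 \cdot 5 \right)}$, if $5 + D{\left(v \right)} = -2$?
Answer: $-7119$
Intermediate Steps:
$D{\left(v \right)} = -7$ ($D{\left(v \right)} = -5 - 2 = -7$)
$1017 D{\left(3 \cdot 4 \cdot 5 \right)} = 1017 \left(-7\right) = -7119$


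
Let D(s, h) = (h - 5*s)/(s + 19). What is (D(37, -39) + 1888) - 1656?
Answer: 228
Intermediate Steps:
D(s, h) = (h - 5*s)/(19 + s)
(D(37, -39) + 1888) - 1656 = ((-39 - 5*37)/(19 + 37) + 1888) - 1656 = ((-39 - 185)/56 + 1888) - 1656 = ((1/56)*(-224) + 1888) - 1656 = (-4 + 1888) - 1656 = 1884 - 1656 = 228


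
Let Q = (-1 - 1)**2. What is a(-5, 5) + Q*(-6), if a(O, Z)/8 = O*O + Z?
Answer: 216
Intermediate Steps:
Q = 4 (Q = (-2)**2 = 4)
a(O, Z) = 8*Z + 8*O**2 (a(O, Z) = 8*(O*O + Z) = 8*(O**2 + Z) = 8*(Z + O**2) = 8*Z + 8*O**2)
a(-5, 5) + Q*(-6) = (8*5 + 8*(-5)**2) + 4*(-6) = (40 + 8*25) - 24 = (40 + 200) - 24 = 240 - 24 = 216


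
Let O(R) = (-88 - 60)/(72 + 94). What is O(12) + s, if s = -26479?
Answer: -2197831/83 ≈ -26480.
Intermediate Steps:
O(R) = -74/83 (O(R) = -148/166 = -148*1/166 = -74/83)
O(12) + s = -74/83 - 26479 = -2197831/83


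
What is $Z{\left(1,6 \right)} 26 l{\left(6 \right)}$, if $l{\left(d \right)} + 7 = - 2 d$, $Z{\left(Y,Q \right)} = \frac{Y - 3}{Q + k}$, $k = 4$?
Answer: $\frac{494}{5} \approx 98.8$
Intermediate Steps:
$Z{\left(Y,Q \right)} = \frac{-3 + Y}{4 + Q}$ ($Z{\left(Y,Q \right)} = \frac{Y - 3}{Q + 4} = \frac{-3 + Y}{4 + Q}$)
$l{\left(d \right)} = -7 - 2 d$
$Z{\left(1,6 \right)} 26 l{\left(6 \right)} = \frac{-3 + 1}{4 + 6} \cdot 26 \left(-7 - 12\right) = \frac{1}{10} \left(-2\right) 26 \left(-7 - 12\right) = \frac{1}{10} \left(-2\right) 26 \left(-19\right) = \left(- \frac{1}{5}\right) 26 \left(-19\right) = \left(- \frac{26}{5}\right) \left(-19\right) = \frac{494}{5}$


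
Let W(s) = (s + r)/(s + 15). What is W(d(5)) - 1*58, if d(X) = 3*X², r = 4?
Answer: -5141/90 ≈ -57.122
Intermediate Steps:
W(s) = (4 + s)/(15 + s) (W(s) = (s + 4)/(s + 15) = (4 + s)/(15 + s))
W(d(5)) - 1*58 = (4 + 3*5²)/(15 + 3*5²) - 1*58 = (4 + 3*25)/(15 + 3*25) - 58 = (4 + 75)/(15 + 75) - 58 = 79/90 - 58 = -5141/90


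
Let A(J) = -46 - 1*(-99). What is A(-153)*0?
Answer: 0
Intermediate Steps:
A(J) = 53 (A(J) = -46 + 99 = 53)
A(-153)*0 = 53*0 = 0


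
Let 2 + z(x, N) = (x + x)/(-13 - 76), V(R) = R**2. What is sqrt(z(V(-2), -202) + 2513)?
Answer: sqrt(19888919)/89 ≈ 50.109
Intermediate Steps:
z(x, N) = -2 - 2*x/89 (z(x, N) = -2 + (x + x)/(-13 - 76) = -2 + (2*x)/(-89) = -2 + (2*x)*(-1/89) = -2 - 2*x/89)
sqrt(z(V(-2), -202) + 2513) = sqrt((-2 - 2/89*(-2)**2) + 2513) = sqrt((-2 - 2/89*4) + 2513) = sqrt((-2 - 8/89) + 2513) = sqrt(-186/89 + 2513) = sqrt(223471/89) = sqrt(19888919)/89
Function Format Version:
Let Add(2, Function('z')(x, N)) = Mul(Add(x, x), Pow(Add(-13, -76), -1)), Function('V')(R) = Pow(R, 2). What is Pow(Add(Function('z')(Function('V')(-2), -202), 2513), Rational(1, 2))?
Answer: Mul(Rational(1, 89), Pow(19888919, Rational(1, 2))) ≈ 50.109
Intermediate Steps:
Function('z')(x, N) = Add(-2, Mul(Rational(-2, 89), x)) (Function('z')(x, N) = Add(-2, Mul(Add(x, x), Pow(Add(-13, -76), -1))) = Add(-2, Mul(Mul(2, x), Pow(-89, -1))) = Add(-2, Mul(Mul(2, x), Rational(-1, 89))) = Add(-2, Mul(Rational(-2, 89), x)))
Pow(Add(Function('z')(Function('V')(-2), -202), 2513), Rational(1, 2)) = Pow(Add(Add(-2, Mul(Rational(-2, 89), Pow(-2, 2))), 2513), Rational(1, 2)) = Pow(Add(Add(-2, Mul(Rational(-2, 89), 4)), 2513), Rational(1, 2)) = Pow(Add(Add(-2, Rational(-8, 89)), 2513), Rational(1, 2)) = Pow(Add(Rational(-186, 89), 2513), Rational(1, 2)) = Pow(Rational(223471, 89), Rational(1, 2)) = Mul(Rational(1, 89), Pow(19888919, Rational(1, 2)))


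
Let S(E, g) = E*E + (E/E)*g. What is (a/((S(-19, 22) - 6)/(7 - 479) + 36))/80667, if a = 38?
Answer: 17936/1340282205 ≈ 1.3382e-5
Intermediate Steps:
S(E, g) = g + E² (S(E, g) = E² + 1*g = E² + g = g + E²)
(a/((S(-19, 22) - 6)/(7 - 479) + 36))/80667 = (38/(((22 + (-19)²) - 6)/(7 - 479) + 36))/80667 = (38/(((22 + 361) - 6)/(-472) + 36))*(1/80667) = (38/((383 - 6)*(-1/472) + 36))*(1/80667) = (38/(377*(-1/472) + 36))*(1/80667) = (38/(-377/472 + 36))*(1/80667) = (38/(16615/472))*(1/80667) = (38*(472/16615))*(1/80667) = (17936/16615)*(1/80667) = 17936/1340282205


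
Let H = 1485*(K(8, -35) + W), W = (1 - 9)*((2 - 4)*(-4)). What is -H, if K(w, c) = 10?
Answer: 80190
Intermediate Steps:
W = -64 (W = -(-16)*(-4) = -8*8 = -64)
H = -80190 (H = 1485*(10 - 64) = 1485*(-54) = -80190)
-H = -1*(-80190) = 80190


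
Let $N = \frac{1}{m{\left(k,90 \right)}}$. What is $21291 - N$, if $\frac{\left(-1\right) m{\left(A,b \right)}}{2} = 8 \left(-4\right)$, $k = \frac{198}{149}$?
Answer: $\frac{1362623}{64} \approx 21291.0$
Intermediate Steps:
$k = \frac{198}{149}$ ($k = 198 \cdot \frac{1}{149} = \frac{198}{149} \approx 1.3289$)
$m{\left(A,b \right)} = 64$ ($m{\left(A,b \right)} = - 2 \cdot 8 \left(-4\right) = \left(-2\right) \left(-32\right) = 64$)
$N = \frac{1}{64} \approx 0.015625$
$21291 - N = 21291 - \frac{1}{64} = \frac{1362623}{64}$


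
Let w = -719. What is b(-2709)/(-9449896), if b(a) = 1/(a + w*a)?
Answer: -1/18380633613552 ≈ -5.4405e-14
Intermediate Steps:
b(a) = -1/(718*a) (b(a) = 1/(a - 719*a) = 1/(-718*a) = -1/(718*a))
b(-2709)/(-9449896) = -1/718/(-2709)/(-9449896) = -1/718*(-1/2709)*(-1/9449896) = (1/1945062)*(-1/9449896) = -1/18380633613552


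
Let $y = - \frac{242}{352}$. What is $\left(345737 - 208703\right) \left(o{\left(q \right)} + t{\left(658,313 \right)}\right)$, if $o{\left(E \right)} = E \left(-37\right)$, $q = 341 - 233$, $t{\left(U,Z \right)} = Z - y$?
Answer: $- \frac{4036816089}{8} \approx -5.046 \cdot 10^{8}$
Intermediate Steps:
$y = - \frac{11}{16}$ ($y = \left(-242\right) \frac{1}{352} = - \frac{11}{16} \approx -0.6875$)
$t{\left(U,Z \right)} = \frac{11}{16} + Z$ ($t{\left(U,Z \right)} = Z - - \frac{11}{16} = Z + \frac{11}{16} = \frac{11}{16} + Z$)
$q = 108$
$o{\left(E \right)} = - 37 E$
$\left(345737 - 208703\right) \left(o{\left(q \right)} + t{\left(658,313 \right)}\right) = \left(345737 - 208703\right) \left(\left(-37\right) 108 + \left(\frac{11}{16} + 313\right)\right) = 137034 \left(-3996 + \frac{5019}{16}\right) = 137034 \left(- \frac{58917}{16}\right) = - \frac{4036816089}{8}$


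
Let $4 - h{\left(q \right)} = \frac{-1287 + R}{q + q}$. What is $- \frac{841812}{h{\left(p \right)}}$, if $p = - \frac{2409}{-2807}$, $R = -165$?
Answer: $- \frac{10242046}{10341} \approx -990.43$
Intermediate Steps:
$p = \frac{2409}{2807}$ ($p = \left(-2409\right) \left(- \frac{1}{2807}\right) = \frac{2409}{2807} \approx 0.85821$)
$h{\left(q \right)} = 4 + \frac{726}{q}$ ($h{\left(q \right)} = 4 - \frac{-1287 - 165}{q + q} = 4 - - \frac{1452}{2 q} = 4 - - 1452 \frac{1}{2 q} = 4 - - \frac{726}{q} = 4 + \frac{726}{q}$)
$- \frac{841812}{h{\left(p \right)}} = - \frac{841812}{4 + \frac{726}{\frac{2409}{2807}}} = - \frac{841812}{4 + 726 \cdot \frac{2807}{2409}} = - \frac{841812}{4 + \frac{61754}{73}} = - \frac{841812}{\frac{62046}{73}} = \left(-841812\right) \frac{73}{62046} = - \frac{10242046}{10341}$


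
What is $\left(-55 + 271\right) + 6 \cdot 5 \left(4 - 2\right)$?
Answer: $276$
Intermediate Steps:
$\left(-55 + 271\right) + 6 \cdot 5 \left(4 - 2\right) = 216 + 30 \cdot 2 = 216 + 60 = 276$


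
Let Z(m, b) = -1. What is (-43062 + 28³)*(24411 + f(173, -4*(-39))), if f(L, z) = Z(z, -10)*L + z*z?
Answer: -1025397140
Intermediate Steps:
f(L, z) = z² - L (f(L, z) = -L + z*z = -L + z² = z² - L)
(-43062 + 28³)*(24411 + f(173, -4*(-39))) = (-43062 + 28³)*(24411 + ((-4*(-39))² - 1*173)) = (-43062 + 21952)*(24411 + (156² - 173)) = -21110*(24411 + (24336 - 173)) = -21110*(24411 + 24163) = -21110*48574 = -1025397140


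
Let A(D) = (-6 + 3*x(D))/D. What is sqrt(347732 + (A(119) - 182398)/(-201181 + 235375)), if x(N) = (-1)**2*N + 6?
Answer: sqrt(5757470665640055474)/4069086 ≈ 589.68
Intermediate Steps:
x(N) = 6 + N (x(N) = 1*N + 6 = N + 6 = 6 + N)
A(D) = (12 + 3*D)/D (A(D) = (-6 + 3*(6 + D))/D = (-6 + (18 + 3*D))/D = (12 + 3*D)/D)
sqrt(347732 + (A(119) - 182398)/(-201181 + 235375)) = sqrt(347732 + ((3 + 12/119) - 182398)/(-201181 + 235375)) = sqrt(347732 + ((3 + 12*(1/119)) - 182398)/34194) = sqrt(347732 + ((3 + 12/119) - 182398)*(1/34194)) = sqrt(347732 + (369/119 - 182398)*(1/34194)) = sqrt(347732 - 21704993/119*1/34194) = sqrt(347732 - 21704993/4069086) = sqrt(1414929707959/4069086) = sqrt(5757470665640055474)/4069086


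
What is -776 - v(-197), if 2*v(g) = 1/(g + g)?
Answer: -611487/788 ≈ -776.00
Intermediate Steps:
v(g) = 1/(4*g) (v(g) = 1/(2*(g + g)) = 1/(2*((2*g))) = (1/(2*g))/2 = 1/(4*g))
-776 - v(-197) = -776 - 1/(4*(-197)) = -776 - (-1)/(4*197) = -776 - 1*(-1/788) = -776 + 1/788 = -611487/788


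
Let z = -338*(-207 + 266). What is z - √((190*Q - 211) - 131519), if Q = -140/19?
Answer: -19942 - I*√133130 ≈ -19942.0 - 364.87*I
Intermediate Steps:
Q = -140/19 (Q = -140*1/19 = -140/19 ≈ -7.3684)
z = -19942 (z = -338*59 = -19942)
z - √((190*Q - 211) - 131519) = -19942 - √((190*(-140/19) - 211) - 131519) = -19942 - √((-1400 - 211) - 131519) = -19942 - √(-1611 - 131519) = -19942 - √(-133130) = -19942 - I*√133130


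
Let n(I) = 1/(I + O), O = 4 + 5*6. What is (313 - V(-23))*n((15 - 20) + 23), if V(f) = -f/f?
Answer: 157/26 ≈ 6.0385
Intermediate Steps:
O = 34 (O = 4 + 30 = 34)
V(f) = -1 (V(f) = -1*1 = -1)
n(I) = 1/(34 + I) (n(I) = 1/(I + 34) = 1/(34 + I))
(313 - V(-23))*n((15 - 20) + 23) = (313 - 1*(-1))/(34 + ((15 - 20) + 23)) = (313 + 1)/(34 + (-5 + 23)) = 314/(34 + 18) = 314/52 = 314*(1/52) = 157/26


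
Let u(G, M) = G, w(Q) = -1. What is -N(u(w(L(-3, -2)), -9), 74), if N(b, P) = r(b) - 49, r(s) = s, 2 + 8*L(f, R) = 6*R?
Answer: 50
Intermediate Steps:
L(f, R) = -1/4 + 3*R/4 (L(f, R) = -1/4 + (6*R)/8 = -1/4 + 3*R/4)
N(b, P) = -49 + b (N(b, P) = b - 49 = -49 + b)
-N(u(w(L(-3, -2)), -9), 74) = -(-49 - 1) = -1*(-50) = 50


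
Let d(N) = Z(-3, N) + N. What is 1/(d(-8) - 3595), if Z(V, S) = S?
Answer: -1/3611 ≈ -0.00027693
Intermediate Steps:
d(N) = 2*N (d(N) = N + N = 2*N)
1/(d(-8) - 3595) = 1/(2*(-8) - 3595) = 1/(-16 - 3595) = 1/(-3611) = -1/3611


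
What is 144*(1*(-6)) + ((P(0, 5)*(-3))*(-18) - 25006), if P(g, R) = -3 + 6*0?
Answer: -26032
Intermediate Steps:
P(g, R) = -3 (P(g, R) = -3 + 0 = -3)
144*(1*(-6)) + ((P(0, 5)*(-3))*(-18) - 25006) = 144*(1*(-6)) + (-3*(-3)*(-18) - 25006) = 144*(-6) + (9*(-18) - 25006) = -864 + (-162 - 25006) = -864 - 25168 = -26032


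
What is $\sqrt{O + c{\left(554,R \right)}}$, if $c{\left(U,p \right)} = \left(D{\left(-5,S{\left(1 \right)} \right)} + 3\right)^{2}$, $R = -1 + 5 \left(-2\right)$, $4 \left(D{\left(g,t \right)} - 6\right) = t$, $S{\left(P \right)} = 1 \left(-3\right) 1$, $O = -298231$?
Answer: $\frac{i \sqrt{4770607}}{4} \approx 546.04 i$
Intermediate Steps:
$S{\left(P \right)} = -3$ ($S{\left(P \right)} = \left(-3\right) 1 = -3$)
$D{\left(g,t \right)} = 6 + \frac{t}{4}$
$R = -11$ ($R = -1 - 10 = -11$)
$c{\left(U,p \right)} = \frac{1089}{16}$ ($c{\left(U,p \right)} = \left(\left(6 + \frac{1}{4} \left(-3\right)\right) + 3\right)^{2} = \left(\left(6 - \frac{3}{4}\right) + 3\right)^{2} = \left(\frac{21}{4} + 3\right)^{2} = \left(\frac{33}{4}\right)^{2} = \frac{1089}{16}$)
$\sqrt{O + c{\left(554,R \right)}} = \sqrt{-298231 + \frac{1089}{16}} = \sqrt{- \frac{4770607}{16}} = \frac{i \sqrt{4770607}}{4}$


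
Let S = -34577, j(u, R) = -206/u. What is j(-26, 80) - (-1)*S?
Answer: -449398/13 ≈ -34569.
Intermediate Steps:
j(-26, 80) - (-1)*S = -206/(-26) - (-1)*(-34577) = -206*(-1/26) - 1*34577 = 103/13 - 34577 = -449398/13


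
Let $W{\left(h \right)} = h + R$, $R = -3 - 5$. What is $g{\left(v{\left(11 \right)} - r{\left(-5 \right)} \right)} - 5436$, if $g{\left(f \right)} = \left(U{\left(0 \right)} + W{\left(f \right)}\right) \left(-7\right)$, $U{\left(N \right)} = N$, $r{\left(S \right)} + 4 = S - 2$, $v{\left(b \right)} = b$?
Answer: $-5534$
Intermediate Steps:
$R = -8$
$r{\left(S \right)} = -6 + S$ ($r{\left(S \right)} = -4 + \left(S - 2\right) = -4 + \left(-2 + S\right) = -6 + S$)
$W{\left(h \right)} = -8 + h$ ($W{\left(h \right)} = h - 8 = -8 + h$)
$g{\left(f \right)} = 56 - 7 f$ ($g{\left(f \right)} = \left(0 + \left(-8 + f\right)\right) \left(-7\right) = \left(-8 + f\right) \left(-7\right) = 56 - 7 f$)
$g{\left(v{\left(11 \right)} - r{\left(-5 \right)} \right)} - 5436 = \left(56 - 7 \left(11 - \left(-6 - 5\right)\right)\right) - 5436 = \left(56 - 7 \left(11 - -11\right)\right) - 5436 = \left(56 - 7 \left(11 + 11\right)\right) - 5436 = \left(56 - 154\right) - 5436 = -98 - 5436 = -5534$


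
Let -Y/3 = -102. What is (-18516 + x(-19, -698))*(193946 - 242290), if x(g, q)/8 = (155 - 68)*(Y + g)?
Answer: -8761673184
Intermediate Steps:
Y = 306 (Y = -3*(-102) = 306)
x(g, q) = 212976 + 696*g (x(g, q) = 8*((155 - 68)*(306 + g)) = 8*(87*(306 + g)) = 8*(26622 + 87*g) = 212976 + 696*g)
(-18516 + x(-19, -698))*(193946 - 242290) = (-18516 + (212976 + 696*(-19)))*(193946 - 242290) = (-18516 + (212976 - 13224))*(-48344) = (-18516 + 199752)*(-48344) = 181236*(-48344) = -8761673184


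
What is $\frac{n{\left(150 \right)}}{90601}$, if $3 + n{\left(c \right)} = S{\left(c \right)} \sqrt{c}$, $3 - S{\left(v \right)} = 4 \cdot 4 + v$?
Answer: $- \frac{3}{90601} - \frac{815 \sqrt{6}}{90601} \approx -0.022067$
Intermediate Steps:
$S{\left(v \right)} = -13 - v$ ($S{\left(v \right)} = 3 - \left(4 \cdot 4 + v\right) = 3 - \left(16 + v\right) = -13 - v$)
$n{\left(c \right)} = -3 + \sqrt{c} \left(-13 - c\right)$ ($n{\left(c \right)} = -3 + \left(-13 - c\right) \sqrt{c} = -3 + \sqrt{c} \left(-13 - c\right)$)
$\frac{n{\left(150 \right)}}{90601} = \frac{-3 - \sqrt{150} \left(13 + 150\right)}{90601} = \left(-3 - 5 \sqrt{6} \cdot 163\right) \frac{1}{90601} = \left(-3 - 815 \sqrt{6}\right) \frac{1}{90601} = - \frac{3}{90601} - \frac{815 \sqrt{6}}{90601}$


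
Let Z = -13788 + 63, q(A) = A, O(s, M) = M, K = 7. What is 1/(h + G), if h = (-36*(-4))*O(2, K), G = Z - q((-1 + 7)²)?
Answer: -1/12753 ≈ -7.8413e-5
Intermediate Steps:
Z = -13725
G = -13761 (G = -13725 - (-1 + 7)² = -13725 - 1*6² = -13725 - 1*36 = -13725 - 36 = -13761)
h = 1008 (h = -36*(-4)*7 = 144*7 = 1008)
1/(h + G) = 1/(1008 - 13761) = 1/(-12753) = -1/12753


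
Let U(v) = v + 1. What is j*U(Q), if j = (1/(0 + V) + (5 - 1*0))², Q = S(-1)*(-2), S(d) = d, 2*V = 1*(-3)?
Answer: 169/3 ≈ 56.333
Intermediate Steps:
V = -3/2 (V = (1*(-3))/2 = (½)*(-3) = -3/2 ≈ -1.5000)
Q = 2 (Q = -1*(-2) = 2)
U(v) = 1 + v
j = 169/9 (j = (1/(0 - 3/2) + (5 - 1*0))² = (1/(-3/2) + (5 + 0))² = (-⅔ + 5)² = (13/3)² = 169/9 ≈ 18.778)
j*U(Q) = 169*(1 + 2)/9 = (169/9)*3 = 169/3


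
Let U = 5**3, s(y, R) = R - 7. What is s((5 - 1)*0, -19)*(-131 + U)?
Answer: 156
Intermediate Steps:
s(y, R) = -7 + R
U = 125
s((5 - 1)*0, -19)*(-131 + U) = (-7 - 19)*(-131 + 125) = -26*(-6) = 156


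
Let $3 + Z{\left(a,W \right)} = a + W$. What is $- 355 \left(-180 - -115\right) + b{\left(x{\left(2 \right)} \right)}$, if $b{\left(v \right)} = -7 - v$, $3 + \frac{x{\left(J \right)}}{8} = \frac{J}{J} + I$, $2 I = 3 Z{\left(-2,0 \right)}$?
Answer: $23144$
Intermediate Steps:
$Z{\left(a,W \right)} = -3 + W + a$ ($Z{\left(a,W \right)} = -3 + \left(a + W\right) = -3 + \left(W + a\right) = -3 + W + a$)
$I = - \frac{15}{2}$ ($I = \frac{3 \left(-3 + 0 - 2\right)}{2} = \frac{3 \left(-5\right)}{2} = \frac{1}{2} \left(-15\right) = - \frac{15}{2} \approx -7.5$)
$x{\left(J \right)} = -76$ ($x{\left(J \right)} = -24 + 8 \left(\frac{J}{J} - \frac{15}{2}\right) = -24 + 8 \left(1 - \frac{15}{2}\right) = -24 + 8 \left(- \frac{13}{2}\right) = -24 - 52 = -76$)
$- 355 \left(-180 - -115\right) + b{\left(x{\left(2 \right)} \right)} = - 355 \left(-180 - -115\right) - -69 = - 355 \left(-180 + 115\right) + \left(-7 + 76\right) = \left(-355\right) \left(-65\right) + 69 = 23075 + 69 = 23144$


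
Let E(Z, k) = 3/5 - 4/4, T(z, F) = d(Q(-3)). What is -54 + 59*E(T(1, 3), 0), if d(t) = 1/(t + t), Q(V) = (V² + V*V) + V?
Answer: -388/5 ≈ -77.600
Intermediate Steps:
Q(V) = V + 2*V² (Q(V) = (V² + V²) + V = 2*V² + V = V + 2*V²)
d(t) = 1/(2*t)
T(z, F) = 1/30 (T(z, F) = 1/(2*((-3*(1 + 2*(-3))))) = 1/(2*((-3*(1 - 6)))) = 1/(2*((-3*(-5)))) = (½)/15 = (½)*(1/15) = 1/30)
E(Z, k) = -⅖ (E(Z, k) = 3*(⅕) - 4*¼ = ⅗ - 1 = -⅖)
-54 + 59*E(T(1, 3), 0) = -54 + 59*(-⅖) = -54 - 118/5 = -388/5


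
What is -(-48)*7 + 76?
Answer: 412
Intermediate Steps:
-(-48)*7 + 76 = -48*(-7) + 76 = 336 + 76 = 412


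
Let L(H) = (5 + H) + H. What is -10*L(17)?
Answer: -390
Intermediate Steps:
L(H) = 5 + 2*H
-10*L(17) = -10*(5 + 2*17) = -10*(5 + 34) = -10*39 = -390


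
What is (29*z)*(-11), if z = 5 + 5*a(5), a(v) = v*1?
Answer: -9570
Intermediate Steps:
a(v) = v
z = 30 (z = 5 + 5*5 = 5 + 25 = 30)
(29*z)*(-11) = (29*30)*(-11) = 870*(-11) = -9570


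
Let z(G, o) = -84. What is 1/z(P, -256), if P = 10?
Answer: -1/84 ≈ -0.011905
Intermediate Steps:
1/z(P, -256) = 1/(-84) = -1/84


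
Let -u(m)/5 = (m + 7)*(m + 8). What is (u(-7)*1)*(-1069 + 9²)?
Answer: 0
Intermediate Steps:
u(m) = -5*(7 + m)*(8 + m) (u(m) = -5*(m + 7)*(m + 8) = -5*(7 + m)*(8 + m))
(u(-7)*1)*(-1069 + 9²) = ((-280 - 75*(-7) - 5*(-7)²)*1)*(-1069 + 9²) = ((-280 + 525 - 5*49)*1)*(-1069 + 81) = ((-280 + 525 - 245)*1)*(-988) = (0*1)*(-988) = 0*(-988) = 0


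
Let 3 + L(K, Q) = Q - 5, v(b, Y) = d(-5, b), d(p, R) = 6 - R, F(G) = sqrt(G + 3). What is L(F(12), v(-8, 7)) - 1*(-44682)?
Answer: 44688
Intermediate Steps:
F(G) = sqrt(3 + G)
v(b, Y) = 6 - b
L(K, Q) = -8 + Q (L(K, Q) = -3 + (Q - 5) = -3 + (-5 + Q) = -8 + Q)
L(F(12), v(-8, 7)) - 1*(-44682) = (-8 + (6 - 1*(-8))) - 1*(-44682) = (-8 + (6 + 8)) + 44682 = (-8 + 14) + 44682 = 6 + 44682 = 44688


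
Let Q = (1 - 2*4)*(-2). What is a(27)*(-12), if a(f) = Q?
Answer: -168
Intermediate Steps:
Q = 14 (Q = (1 - 8)*(-2) = -7*(-2) = 14)
a(f) = 14
a(27)*(-12) = 14*(-12) = -168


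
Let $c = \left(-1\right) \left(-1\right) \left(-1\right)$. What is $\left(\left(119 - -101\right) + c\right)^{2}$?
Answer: $47961$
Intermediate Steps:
$c = -1$ ($c = 1 \left(-1\right) = -1$)
$\left(\left(119 - -101\right) + c\right)^{2} = \left(\left(119 - -101\right) - 1\right)^{2} = \left(\left(119 + 101\right) - 1\right)^{2} = \left(220 - 1\right)^{2} = 219^{2} = 47961$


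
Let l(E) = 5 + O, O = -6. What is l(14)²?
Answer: 1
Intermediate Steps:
l(E) = -1 (l(E) = 5 - 6 = -1)
l(14)² = (-1)² = 1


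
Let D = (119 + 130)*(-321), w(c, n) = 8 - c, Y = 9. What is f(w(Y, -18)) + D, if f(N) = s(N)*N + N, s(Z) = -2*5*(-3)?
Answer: -79960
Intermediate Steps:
s(Z) = 30 (s(Z) = -10*(-3) = 30)
f(N) = 31*N (f(N) = 30*N + N = 31*N)
D = -79929 (D = 249*(-321) = -79929)
f(w(Y, -18)) + D = 31*(8 - 1*9) - 79929 = 31*(8 - 9) - 79929 = 31*(-1) - 79929 = -31 - 79929 = -79960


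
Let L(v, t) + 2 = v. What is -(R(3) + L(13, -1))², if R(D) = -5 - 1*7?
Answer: -1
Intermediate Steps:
L(v, t) = -2 + v
R(D) = -12 (R(D) = -5 - 7 = -12)
-(R(3) + L(13, -1))² = -(-12 + (-2 + 13))² = -(-12 + 11)² = -1*(-1)² = -1*1 = -1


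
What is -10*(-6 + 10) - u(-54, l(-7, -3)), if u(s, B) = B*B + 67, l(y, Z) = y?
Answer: -156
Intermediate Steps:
u(s, B) = 67 + B² (u(s, B) = B² + 67 = 67 + B²)
-10*(-6 + 10) - u(-54, l(-7, -3)) = -10*(-6 + 10) - (67 + (-7)²) = -10*4 - (67 + 49) = -40 - 1*116 = -40 - 116 = -156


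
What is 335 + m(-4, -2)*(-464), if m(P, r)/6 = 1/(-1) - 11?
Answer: 33743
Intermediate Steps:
m(P, r) = -72 (m(P, r) = 6*(1/(-1) - 11) = 6*(-1 - 11) = 6*(-12) = -72)
335 + m(-4, -2)*(-464) = 335 - 72*(-464) = 335 + 33408 = 33743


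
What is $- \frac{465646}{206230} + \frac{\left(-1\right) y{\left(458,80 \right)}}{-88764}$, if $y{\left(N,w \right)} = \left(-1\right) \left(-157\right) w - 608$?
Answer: $- \frac{1619489191}{762741655} \approx -2.1232$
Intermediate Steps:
$y{\left(N,w \right)} = -608 + 157 w$ ($y{\left(N,w \right)} = 157 w - 608 = -608 + 157 w$)
$- \frac{465646}{206230} + \frac{\left(-1\right) y{\left(458,80 \right)}}{-88764} = - \frac{465646}{206230} + \frac{\left(-1\right) \left(-608 + 157 \cdot 80\right)}{-88764} = \left(-465646\right) \frac{1}{206230} + - (-608 + 12560) \left(- \frac{1}{88764}\right) = - \frac{232823}{103115} + \left(-1\right) 11952 \left(- \frac{1}{88764}\right) = - \frac{232823}{103115} - - \frac{996}{7397} = - \frac{232823}{103115} + \frac{996}{7397} = - \frac{1619489191}{762741655}$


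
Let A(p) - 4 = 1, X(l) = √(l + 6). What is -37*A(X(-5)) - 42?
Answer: -227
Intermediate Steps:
X(l) = √(6 + l)
A(p) = 5 (A(p) = 4 + 1 = 5)
-37*A(X(-5)) - 42 = -37*5 - 42 = -185 - 42 = -227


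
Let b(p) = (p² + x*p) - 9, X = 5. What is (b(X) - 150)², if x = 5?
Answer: 11881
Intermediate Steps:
b(p) = -9 + p² + 5*p (b(p) = (p² + 5*p) - 9 = -9 + p² + 5*p)
(b(X) - 150)² = ((-9 + 5² + 5*5) - 150)² = ((-9 + 25 + 25) - 150)² = (41 - 150)² = (-109)² = 11881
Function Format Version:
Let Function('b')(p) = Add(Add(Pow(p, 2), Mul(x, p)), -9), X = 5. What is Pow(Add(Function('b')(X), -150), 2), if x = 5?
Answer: 11881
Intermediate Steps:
Function('b')(p) = Add(-9, Pow(p, 2), Mul(5, p)) (Function('b')(p) = Add(Add(Pow(p, 2), Mul(5, p)), -9) = Add(-9, Pow(p, 2), Mul(5, p)))
Pow(Add(Function('b')(X), -150), 2) = Pow(Add(Add(-9, Pow(5, 2), Mul(5, 5)), -150), 2) = Pow(Add(Add(-9, 25, 25), -150), 2) = Pow(Add(41, -150), 2) = Pow(-109, 2) = 11881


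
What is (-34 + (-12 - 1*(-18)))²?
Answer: 784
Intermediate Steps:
(-34 + (-12 - 1*(-18)))² = (-34 + (-12 + 18))² = (-34 + 6)² = (-28)² = 784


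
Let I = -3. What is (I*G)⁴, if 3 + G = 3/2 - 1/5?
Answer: 6765201/10000 ≈ 676.52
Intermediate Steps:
G = -17/10 (G = -3 + (3/2 - 1/5) = -3 + (3*(½) - 1*⅕) = -3 + (3/2 - ⅕) = -3 + 13/10 = -17/10 ≈ -1.7000)
(I*G)⁴ = (-3*(-17/10))⁴ = (51/10)⁴ = 6765201/10000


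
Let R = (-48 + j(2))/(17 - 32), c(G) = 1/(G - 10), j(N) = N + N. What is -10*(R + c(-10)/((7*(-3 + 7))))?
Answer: -4925/168 ≈ -29.315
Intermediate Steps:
j(N) = 2*N
c(G) = 1/(-10 + G)
R = 44/15 (R = (-48 + 2*2)/(17 - 32) = (-48 + 4)/(-15) = -44*(-1/15) = 44/15 ≈ 2.9333)
-10*(R + c(-10)/((7*(-3 + 7)))) = -10*(44/15 + 1/((-10 - 10)*((7*(-3 + 7))))) = -10*(44/15 + 1/((-20)*((7*4)))) = -10*(44/15 - 1/20/28) = -10*(44/15 - 1/20*1/28) = -10*(44/15 - 1/560) = -10*985/336 = -4925/168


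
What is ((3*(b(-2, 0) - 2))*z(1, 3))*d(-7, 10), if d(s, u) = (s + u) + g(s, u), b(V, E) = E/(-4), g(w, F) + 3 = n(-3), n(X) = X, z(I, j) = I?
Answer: 18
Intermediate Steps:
g(w, F) = -6 (g(w, F) = -3 - 3 = -6)
b(V, E) = -E/4 (b(V, E) = E*(-1/4) = -E/4)
d(s, u) = -6 + s + u (d(s, u) = (s + u) - 6 = -6 + s + u)
((3*(b(-2, 0) - 2))*z(1, 3))*d(-7, 10) = ((3*(-1/4*0 - 2))*1)*(-6 - 7 + 10) = ((3*(0 - 2))*1)*(-3) = ((3*(-2))*1)*(-3) = -6*1*(-3) = -6*(-3) = 18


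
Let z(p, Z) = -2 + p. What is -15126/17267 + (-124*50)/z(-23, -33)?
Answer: 4267090/17267 ≈ 247.12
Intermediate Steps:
-15126/17267 + (-124*50)/z(-23, -33) = -15126/17267 + (-124*50)/(-2 - 23) = -15126*1/17267 - 6200/(-25) = -15126/17267 - 6200*(-1/25) = -15126/17267 + 248 = 4267090/17267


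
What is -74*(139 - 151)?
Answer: 888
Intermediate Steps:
-74*(139 - 151) = -74*(-12) = 888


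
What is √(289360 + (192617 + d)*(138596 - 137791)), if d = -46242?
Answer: √118121235 ≈ 10868.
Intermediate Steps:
√(289360 + (192617 + d)*(138596 - 137791)) = √(289360 + (192617 - 46242)*(138596 - 137791)) = √(289360 + 146375*805) = √(289360 + 117831875) = √118121235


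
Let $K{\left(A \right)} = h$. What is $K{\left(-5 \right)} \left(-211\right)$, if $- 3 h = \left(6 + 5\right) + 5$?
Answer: $\frac{3376}{3} \approx 1125.3$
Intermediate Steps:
$h = - \frac{16}{3}$ ($h = - \frac{\left(6 + 5\right) + 5}{3} = - \frac{11 + 5}{3} = \left(- \frac{1}{3}\right) 16 = - \frac{16}{3} \approx -5.3333$)
$K{\left(A \right)} = - \frac{16}{3}$
$K{\left(-5 \right)} \left(-211\right) = \left(- \frac{16}{3}\right) \left(-211\right) = \frac{3376}{3}$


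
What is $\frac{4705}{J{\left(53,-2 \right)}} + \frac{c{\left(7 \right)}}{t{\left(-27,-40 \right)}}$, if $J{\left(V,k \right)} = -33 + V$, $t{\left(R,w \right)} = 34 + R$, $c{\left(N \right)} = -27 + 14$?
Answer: $\frac{6535}{28} \approx 233.39$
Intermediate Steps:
$c{\left(N \right)} = -13$
$\frac{4705}{J{\left(53,-2 \right)}} + \frac{c{\left(7 \right)}}{t{\left(-27,-40 \right)}} = \frac{4705}{-33 + 53} - \frac{13}{34 - 27} = \frac{4705}{20} - \frac{13}{7} = 4705 \cdot \frac{1}{20} - \frac{13}{7} = \frac{941}{4} - \frac{13}{7} = \frac{6535}{28}$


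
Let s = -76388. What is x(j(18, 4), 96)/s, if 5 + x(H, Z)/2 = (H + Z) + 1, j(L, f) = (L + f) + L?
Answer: -66/19097 ≈ -0.0034560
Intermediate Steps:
j(L, f) = f + 2*L
x(H, Z) = -8 + 2*H + 2*Z (x(H, Z) = -10 + 2*((H + Z) + 1) = -10 + 2*(1 + H + Z) = -10 + (2 + 2*H + 2*Z) = -8 + 2*H + 2*Z)
x(j(18, 4), 96)/s = (-8 + 2*(4 + 2*18) + 2*96)/(-76388) = (-8 + 2*(4 + 36) + 192)*(-1/76388) = (-8 + 2*40 + 192)*(-1/76388) = (-8 + 80 + 192)*(-1/76388) = 264*(-1/76388) = -66/19097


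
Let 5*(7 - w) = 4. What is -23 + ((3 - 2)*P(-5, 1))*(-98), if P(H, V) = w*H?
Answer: 3015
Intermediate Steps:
w = 31/5 (w = 7 - ⅕*4 = 7 - ⅘ = 31/5 ≈ 6.2000)
P(H, V) = 31*H/5
-23 + ((3 - 2)*P(-5, 1))*(-98) = -23 + ((3 - 2)*((31/5)*(-5)))*(-98) = -23 + (1*(-31))*(-98) = -23 - 31*(-98) = -23 + 3038 = 3015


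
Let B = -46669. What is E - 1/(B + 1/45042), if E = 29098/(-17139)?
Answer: -61165118217668/36027293697483 ≈ -1.6977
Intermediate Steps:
E = -29098/17139 (E = 29098*(-1/17139) = -29098/17139 ≈ -1.6978)
E - 1/(B + 1/45042) = -29098/17139 - 1/(-46669 + 1/45042) = -29098/17139 - 1/(-2102065097/45042) = -29098/17139 - 1*(-45042/2102065097) = -29098/17139 + 45042/2102065097 = -61165118217668/36027293697483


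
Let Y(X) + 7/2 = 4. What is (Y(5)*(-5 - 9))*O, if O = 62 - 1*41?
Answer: -147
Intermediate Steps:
Y(X) = 1/2 (Y(X) = -7/2 + 4 = 1/2)
O = 21 (O = 62 - 41 = 21)
(Y(5)*(-5 - 9))*O = ((-5 - 9)/2)*21 = ((1/2)*(-14))*21 = -7*21 = -147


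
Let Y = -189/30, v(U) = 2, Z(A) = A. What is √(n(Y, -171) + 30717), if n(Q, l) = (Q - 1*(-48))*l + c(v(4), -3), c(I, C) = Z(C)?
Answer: √2358330/10 ≈ 153.57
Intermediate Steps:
Y = -63/10 (Y = -189*1/30 = -63/10 ≈ -6.3000)
c(I, C) = C
n(Q, l) = -3 + l*(48 + Q) (n(Q, l) = (Q - 1*(-48))*l - 3 = (Q + 48)*l - 3 = (48 + Q)*l - 3 = l*(48 + Q) - 3 = -3 + l*(48 + Q))
√(n(Y, -171) + 30717) = √((-3 + 48*(-171) - 63/10*(-171)) + 30717) = √((-3 - 8208 + 10773/10) + 30717) = √(-71337/10 + 30717) = √(235833/10) = √2358330/10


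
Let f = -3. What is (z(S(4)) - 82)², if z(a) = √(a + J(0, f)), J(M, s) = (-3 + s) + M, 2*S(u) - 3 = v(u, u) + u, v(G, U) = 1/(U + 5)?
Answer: (246 - I*√22)²/9 ≈ 6721.6 - 256.41*I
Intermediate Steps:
v(G, U) = 1/(5 + U)
S(u) = 3/2 + u/2 + 1/(2*(5 + u)) (S(u) = 3/2 + (1/(5 + u) + u)/2 = 3/2 + (u + 1/(5 + u))/2 = 3/2 + (u/2 + 1/(2*(5 + u))) = 3/2 + u/2 + 1/(2*(5 + u)))
J(M, s) = -3 + M + s
z(a) = √(-6 + a) (z(a) = √(a + (-3 + 0 - 3)) = √(a - 6) = √(-6 + a))
(z(S(4)) - 82)² = (√(-6 + (1 + (3 + 4)*(5 + 4))/(2*(5 + 4))) - 82)² = (√(-6 + (½)*(1 + 7*9)/9) - 82)² = (√(-6 + (½)*(⅑)*(1 + 63)) - 82)² = (√(-6 + (½)*(⅑)*64) - 82)² = (√(-6 + 32/9) - 82)² = (√(-22/9) - 82)² = (I*√22/3 - 82)² = (-82 + I*√22/3)²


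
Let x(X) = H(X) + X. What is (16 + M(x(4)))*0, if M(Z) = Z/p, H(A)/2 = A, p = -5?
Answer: 0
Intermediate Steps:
H(A) = 2*A
x(X) = 3*X (x(X) = 2*X + X = 3*X)
M(Z) = -Z/5 (M(Z) = Z/(-5) = Z*(-⅕) = -Z/5)
(16 + M(x(4)))*0 = (16 - 3*4/5)*0 = (16 - ⅕*12)*0 = (16 - 12/5)*0 = (68/5)*0 = 0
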